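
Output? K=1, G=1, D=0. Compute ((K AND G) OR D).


K AND G = 1&1 = 1
1 OR 0 = 1

1


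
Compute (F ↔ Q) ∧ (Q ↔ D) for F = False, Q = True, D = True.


F = False, Q = True, D = True
Step 1: F ↔ Q is true when F and Q have the same value. Result: False
Step 2: Q ↔ D is true when Q and D have the same value. Result: True
Step 3: False ∧ True = False

False


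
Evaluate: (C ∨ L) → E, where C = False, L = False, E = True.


C = False, L = False, E = True
Step 1: C ∨ L = False OR False = False
Step 2: (False) → E: false only when antecedent=True and E=False.
Result: True

True


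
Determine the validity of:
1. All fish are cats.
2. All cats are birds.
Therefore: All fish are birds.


Premise 1: All fish are cats.
Premise 2: All cats are birds.
Conclusion: All fish are birds.
Barbara syllogism (AAA-1): All A are B, All B are C → All A are C.
Middle term (cats) distributed in premise 2.

Valid


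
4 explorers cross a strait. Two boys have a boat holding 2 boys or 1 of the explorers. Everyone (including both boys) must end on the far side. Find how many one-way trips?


Per crossing of one of the explorers: boys→, one←, one of the explorers→, one← = 4 trips
4 × 4 = 16, + 1 final boys→ = 17
Minimum trips = 17

17


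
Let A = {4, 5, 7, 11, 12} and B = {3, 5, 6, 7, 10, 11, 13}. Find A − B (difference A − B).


A = {4, 5, 7, 11, 12}
B = {3, 5, 6, 7, 10, 11, 13}
Operation: difference A − B
In A but not B: 4, 12

{4, 12}


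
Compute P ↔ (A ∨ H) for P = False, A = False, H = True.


P = False, A = False, H = True
Step 1: A ∨ H = False OR True = True
Step 2: P ↔ (True): true when both sides have same truth value.
Result: False ↔ True = False

False


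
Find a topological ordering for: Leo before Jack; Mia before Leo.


Constraints: Leo before Jack; Mia before Leo
Method: repeatedly schedule the remaining task that has no remaining task required before it.
  Step 1: remaining {Jack, Mia, Leo}; every task except Mia still has a predecessor pending → schedule Mia.
  Step 2: remaining {Jack, Leo}; every task except Leo still has a predecessor pending → schedule Leo.
  Step 3: only Jack remains → schedule Jack.
Resulting order:

Mia → Leo → Jack


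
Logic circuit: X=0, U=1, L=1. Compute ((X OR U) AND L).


X OR U = 0|1 = 1
1 AND 1 = 1

1


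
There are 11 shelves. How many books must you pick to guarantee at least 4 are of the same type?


Pigeonhole: to guarantee k in one of n categories, need (k-1)×n + 1.
k = 4, n = 11
Minimum = (4-1) × 11 + 1 = 3 × 11 + 1

34


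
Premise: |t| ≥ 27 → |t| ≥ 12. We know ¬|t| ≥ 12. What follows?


Modus tollens: P → Q, ¬Q ⊢ ¬P
P: |t| ≥ 27
Q: |t| ≥ 12
We have P → Q and Q is false.
By modus tollens, P must be false.

It is not the case that |t| ≥ 27


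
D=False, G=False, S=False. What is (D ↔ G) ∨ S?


D = False, G = False, S = False
Expression: (D ↔ G) ∨ S
Step 1: D ↔ G = (False iff False) (true when values match) = True
Step 2: (True) ∨ S = True OR False = True

True


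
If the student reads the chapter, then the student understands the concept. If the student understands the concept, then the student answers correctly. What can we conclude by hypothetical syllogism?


Hypothetical syllogism: P → Q, Q → R ⊢ P → R
Premise 1: the student reads the chapter → the student understands the concept
Premise 2: the student understands the concept → the student answers correctly
Chain the implications: the middle term (the student understands the concept) links the two.
Conclusion: If the student reads the chapter, then the student answers correctly.

If the student reads the chapter, then the student answers correctly.


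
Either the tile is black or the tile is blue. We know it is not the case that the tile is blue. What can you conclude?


Disjunctive syllogism: P ∨ Q, ¬P ⊢ Q
Disjunction: the tile is black ∨ the tile is blue
We know it is not the case that the tile is blue.
By disjunctive syllogism, the other disjunct must be true.

The tile is black


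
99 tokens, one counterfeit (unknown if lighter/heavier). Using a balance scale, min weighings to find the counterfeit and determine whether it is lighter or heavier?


Let n = 99. 198 possibilities (n tokens × lighter/heavier); each weighing has 3 outcomes.
Bound for k weighings: say the first weighing puts j tokens on each pan. If it tips, the 2j weighed tokens remain suspects (each with a known direction) and k-1 weighings give 3^(k-1) outcomes; 3^(k-1) is odd, so 2j ≤ 3^(k-1) - 1. If it balances, the n - 2j unweighed tokens remain with direction unknown: 2(n - 2j) ≤ 3^(k-1) - 1 by the same parity argument. Adding, n ≤ (3^(k-1) - 1) + (3^(k-1) - 1)/2 = (3^k - 3)/2, and the classical three-group strategy achieves this (3 tokens in 2 weighings, 12 in 3, 39 in 4, 120 in 5).
So we need the smallest k with (3^k - 3)/2 ≥ 99.
k = 4: (3^4 - 3)/2 = 39 < 99 ✗
k = 5: (3^5 - 3)/2 = 120 ≥ 99 ✓

5


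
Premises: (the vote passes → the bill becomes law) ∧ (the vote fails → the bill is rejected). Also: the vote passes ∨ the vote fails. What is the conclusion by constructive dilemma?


Constructive dilemma: (P → Q) ∧ (R → S), P ∨ R ⊢ Q ∨ S
Premise 1: the vote passes → the bill becomes law
Premise 2: the vote fails → the bill is rejected
Premise 3: the vote passes ∨ the vote fails
Case 1: Assuming the vote passes, then by Premise 1, the bill becomes law.
Case 2: Assuming the vote fails, then by Premise 2, the bill is rejected.
Since one of the vote passes or the vote fails must hold, we get the bill becomes law or the bill is rejected.

The bill becomes law or the bill is rejected.


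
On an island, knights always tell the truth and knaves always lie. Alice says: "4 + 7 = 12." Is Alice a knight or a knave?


Statement: "4 + 7 = 12."
Actual: 4 + 7 = 11
Claimed: 12
Statement is FALSE → Alice lies → Knave

Knave


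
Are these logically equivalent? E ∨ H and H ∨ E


Expression 1: E ∨ H
Expression 2: H ∨ E
Truth table (E H | Expr1 Expr2):
  T T |   T     T
  T F |   T     T
  F T |   T     T
  F F |   F     F
All 4 rows agree, so the expressions are logically equivalent.

Yes


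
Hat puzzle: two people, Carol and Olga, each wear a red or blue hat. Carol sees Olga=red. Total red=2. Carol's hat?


Total red = 2, Olga = red
Red accounted for: 1
Remaining for Carol: 1
Carol's hat is red.

red


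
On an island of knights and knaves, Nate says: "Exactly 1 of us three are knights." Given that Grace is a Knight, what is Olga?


Nate claims exactly 1 knights among Nate, Grace, Olga.
Given: Grace is a Knight.

Case 1: Nate is a Knight (tells truth)
  Then exactly 1 of the three are knights.
  Counting Nate, Grace: 2 knight(s) so far. Need -1 more → impossible.
Case 2: Nate is a Knave (lies)
  Then the count is NOT 1.
  If Olga = Knave, count = 1 = 1 → claim would be true, contradicts lie.
  If Olga = Knight, count = 2 ≠ 1 → lie confirmed ✓

Olga is a Knight.

Knight


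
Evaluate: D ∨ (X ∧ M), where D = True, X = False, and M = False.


D = True, X = False, M = False
Step 1: X ∧ M = False AND False = False
Step 2: D ∨ False = True OR False = True
AND evaluated first (higher precedence); then OR applied.

True


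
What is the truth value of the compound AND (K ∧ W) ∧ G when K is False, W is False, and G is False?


K = False, W = False, G = False
Step 1: K ∧ W = False AND False = False
Step 2: False ∧ G = False AND False = False
AND is true only when ALL operands are true.

False


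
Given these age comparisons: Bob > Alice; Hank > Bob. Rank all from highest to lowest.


Constraints: Bob > Alice; Hank > Bob
Method: at each step, the next-highest is the one remaining person who never appears on the smaller side of a constraint between remaining people.
  Step 1: remaining {Alice, Bob, Hank}; on the smaller side: {Alice, Bob} → Hank is next (Hank > Bob).
  Step 2: remaining {Alice, Bob}; on the smaller side: {Alice} → Bob is next (Bob > Alice).
  Step 3: only Alice remains → lowest.
Final ranking (highest to lowest):

Hank > Bob > Alice


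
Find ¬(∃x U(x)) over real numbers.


Original: ∃x U(x)
Rule: ¬∀→∃, ¬∃→∀, negate predicate.
Negation: ∀x ¬U(x)

∀x ¬U(x)


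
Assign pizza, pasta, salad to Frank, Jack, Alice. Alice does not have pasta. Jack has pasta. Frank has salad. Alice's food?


From clues:
  Frank → salad
  Jack → pasta
By elimination, Alice gets the remaining.

pizza


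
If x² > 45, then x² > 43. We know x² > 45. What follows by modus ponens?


Modus ponens: P → Q, P ⊢ Q
P: x² > 45
Q: x² > 43
We have P → Q and P is true.
By modus ponens, Q must be true.

x² > 43


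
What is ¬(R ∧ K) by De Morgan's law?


De Morgan's law: ¬(P ∧ Q) ≡ ¬P ∨ ¬Q
¬(R ∧ K) = ¬R ∨ ¬K

¬R ∨ ¬K


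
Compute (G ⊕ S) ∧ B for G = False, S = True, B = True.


G = False, S = True, B = True
Step 1: G ⊕ S = False XOR True = True
Step 2: True ∧ B = True AND True = True
XOR true when exactly one of G,S is true; then AND with B.

True


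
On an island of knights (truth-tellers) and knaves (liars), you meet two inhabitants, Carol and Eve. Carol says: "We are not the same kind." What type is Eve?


Carol says: "We are not the same kind."
Case 1: Carol is a Knight (truth-teller)
  Statement is true → they ARE different → Eve is a Knave
Case 2: Carol is a Knave (liar)
  Statement is false → they are NOT different → Eve is a Knave
In both cases, Eve is a Knave.

Knave


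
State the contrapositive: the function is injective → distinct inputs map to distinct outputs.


Original: If the function is injective, then distinct inputs map to distinct outputs
Contrapositive: If ¬Q, then ¬P
Negate Q: not (distinct inputs map to distinct outputs)
Negate P: not (the function is injective)

If not (distinct inputs map to distinct outputs), then not (the function is injective).


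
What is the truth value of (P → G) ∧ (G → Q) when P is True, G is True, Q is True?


P = True, G = True, Q = True
Step 1: P → G is false only when P=True and G=False. Result: True
Step 2: G → Q is false only when G=True and Q=False. Result: True
Step 3: True ∧ True = True

True


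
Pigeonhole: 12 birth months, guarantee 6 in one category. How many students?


Pigeonhole: to guarantee k in one of n categories, need (k-1)×n + 1.
k = 6, n = 12
Minimum = (6-1) × 12 + 1 = 5 × 12 + 1

61


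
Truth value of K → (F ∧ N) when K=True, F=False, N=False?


K = True, F = False, N = False
Expression: K → (F ∧ N)
Step 1: F ∧ N = False AND False = False
Step 2: K → (False) = True → False = False

False


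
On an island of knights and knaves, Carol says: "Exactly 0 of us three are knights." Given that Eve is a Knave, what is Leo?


Carol claims exactly 0 knights among Carol, Eve, Leo.
Given: Eve is a Knave.

Case 1: Carol is a Knight (tells truth)
  Then exactly 0 of the three are knights.
  Counting Carol, Eve: 1 knight(s) so far. Need -1 more → impossible.
Case 2: Carol is a Knave (lies)
  Then the count is NOT 0.
  If Leo = Knave, count = 0 = 0 → claim would be true, contradicts lie.
  If Leo = Knight, count = 1 ≠ 0 → lie confirmed ✓

Leo is a Knight.

Knight


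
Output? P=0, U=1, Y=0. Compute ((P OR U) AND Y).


P OR U = 0|1 = 1
1 AND 0 = 0

0


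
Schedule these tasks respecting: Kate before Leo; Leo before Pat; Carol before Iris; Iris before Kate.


Constraints: Kate before Leo; Leo before Pat; Carol before Iris; Iris before Kate
Method: repeatedly schedule the remaining task that has no remaining task required before it.
  Step 1: remaining {Carol, Iris, Pat, Kate, Leo}; every task except Carol still has a predecessor pending → schedule Carol.
  Step 2: remaining {Iris, Pat, Kate, Leo}; every task except Iris still has a predecessor pending → schedule Iris.
  Step 3: remaining {Pat, Kate, Leo}; every task except Kate still has a predecessor pending → schedule Kate.
  Step 4: remaining {Pat, Leo}; every task except Leo still has a predecessor pending → schedule Leo.
  Step 5: only Pat remains → schedule Pat.
Resulting order:

Carol → Iris → Kate → Leo → Pat


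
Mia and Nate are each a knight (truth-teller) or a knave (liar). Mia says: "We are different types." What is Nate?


Mia says: "We are different types."
Case 1: Mia is a Knight (truth-teller)
  Statement is true → they ARE different → Nate is a Knave
Case 2: Mia is a Knave (liar)
  Statement is false → they are NOT different → Nate is a Knave
In both cases, Nate is a Knave.

Knave


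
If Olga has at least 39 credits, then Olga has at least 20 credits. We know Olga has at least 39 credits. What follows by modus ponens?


Modus ponens: P → Q, P ⊢ Q
P: Olga has at least 39 credits
Q: Olga has at least 20 credits
We have P → Q and P is true.
By modus ponens, Q must be true.

Olga has at least 20 credits


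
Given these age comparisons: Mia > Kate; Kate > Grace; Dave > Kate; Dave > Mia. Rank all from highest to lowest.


Constraints: Mia > Kate; Kate > Grace; Dave > Kate; Dave > Mia
Method: at each step, the next-highest is the one remaining person who never appears on the smaller side of a constraint between remaining people.
  Step 1: remaining {Dave, Kate, Mia, Grace}; on the smaller side: {Kate, Mia, Grace} → Dave is next (Dave > Kate; Dave > Mia).
  Step 2: remaining {Kate, Mia, Grace}; on the smaller side: {Kate, Grace} → Mia is next (Mia > Kate).
  Step 3: remaining {Kate, Grace}; on the smaller side: {Grace} → Kate is next (Kate > Grace).
  Step 4: only Grace remains → lowest.
Final ranking (highest to lowest):

Dave > Mia > Kate > Grace


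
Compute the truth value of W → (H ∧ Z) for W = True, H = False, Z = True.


W = True, H = False, Z = True
Step 1: H ∧ Z = False AND True = False
Step 2: W → (False): false only when W=True and consequent=False.
Result: False

False


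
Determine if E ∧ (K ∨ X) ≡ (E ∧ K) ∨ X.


Expression 1: E ∧ (K ∨ X)
Expression 2: (E ∧ K) ∨ X
Truth table (E K X | Expr1 Expr2):
  T T T |   T     T
  T T F |   T     T
  T F T |   T     T
  T F F |   F     F
  F T T |   F     T   ← differ
  F T F |   F     F
  F F T |   F     T   ← differ
  F F F |   F     F
Counterexample: E=F, K=T, X=T gives Expr1 = F but Expr2 = T, so the expressions are NOT logically equivalent.

No


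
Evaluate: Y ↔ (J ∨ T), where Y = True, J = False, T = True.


Y = True, J = False, T = True
Step 1: J ∨ T = False OR True = True
Step 2: Y ↔ (True): true when both sides have same truth value.
Result: True ↔ True = True

True


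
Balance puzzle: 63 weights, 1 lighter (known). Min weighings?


Each weighing has 3 outcomes (left heavy / balance / right heavy), so k weighings distinguish at most 3^k cases; splitting into three near-equal groups achieves this.
Need 3^k ≥ 63: 3^3 = 27 < 63 ≤ 3^4 = 81
k = ⌈log₃(63)⌉ = 4

4


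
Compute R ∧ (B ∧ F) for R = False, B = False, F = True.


R = False, B = False, F = True
Step 1: B ∧ F = False AND True = False
Step 2: R ∧ False = False AND False = False
AND is true only when ALL operands are true.

False


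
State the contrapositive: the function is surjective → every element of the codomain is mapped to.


Original: If the function is surjective, then every element of the codomain is mapped to
Contrapositive: If ¬Q, then ¬P
Negate Q: not (every element of the codomain is mapped to)
Negate P: not (the function is surjective)

If not (every element of the codomain is mapped to), then not (the function is surjective).


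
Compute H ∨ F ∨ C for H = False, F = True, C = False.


H = False, F = True, C = False
Step 1: H ∨ F = False OR True = True
Step 2: True ∨ C = True OR False = True
OR is true when at least one operand is true.

True


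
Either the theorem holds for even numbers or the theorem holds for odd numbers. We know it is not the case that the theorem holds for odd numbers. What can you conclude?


Disjunctive syllogism: P ∨ Q, ¬P ⊢ Q
Disjunction: the theorem holds for even numbers ∨ the theorem holds for odd numbers
We know it is not the case that the theorem holds for odd numbers.
By disjunctive syllogism, the other disjunct must be true.

The theorem holds for even numbers


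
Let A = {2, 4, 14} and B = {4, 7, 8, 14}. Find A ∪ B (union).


A = {2, 4, 14}
B = {4, 7, 8, 14}
Operation: union
All elements combined: 2, 4, 7, 8, 14

{2, 4, 7, 8, 14}


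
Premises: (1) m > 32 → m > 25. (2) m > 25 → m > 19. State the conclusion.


Hypothetical syllogism: P → Q, Q → R ⊢ P → R
Premise 1: m > 32 → m > 25
Premise 2: m > 25 → m > 19
Chain the implications: the middle term (m > 25) links the two.
Conclusion: If m > 32, then m > 19.

If m > 32, then m > 19.


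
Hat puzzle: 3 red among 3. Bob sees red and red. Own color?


Total red = 3, seen red = 2
Own red = 3 - 2 = 1
Bob's hat is red.

red


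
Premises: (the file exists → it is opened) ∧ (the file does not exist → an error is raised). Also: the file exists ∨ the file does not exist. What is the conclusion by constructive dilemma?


Constructive dilemma: (P → Q) ∧ (R → S), P ∨ R ⊢ Q ∨ S
Premise 1: the file exists → it is opened
Premise 2: the file does not exist → an error is raised
Premise 3: the file exists ∨ the file does not exist
Case 1: Assuming the file exists, then by Premise 1, it is opened.
Case 2: Assuming the file does not exist, then by Premise 2, an error is raised.
Since one of the file exists or the file does not exist must hold, we get it is opened or an error is raised.

It is opened or an error is raised.


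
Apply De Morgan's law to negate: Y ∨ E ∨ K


De Morgan's law: ¬(P ∨ Q ∨ R) ≡ ¬P ∧ ¬Q ∧ ¬R
¬(Y ∨ E ∨ K) = ¬Y ∧ ¬E ∧ ¬K

¬Y ∧ ¬E ∧ ¬K


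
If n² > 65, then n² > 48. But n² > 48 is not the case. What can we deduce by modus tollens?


Modus tollens: P → Q, ¬Q ⊢ ¬P
P: n² > 65
Q: n² > 48
We have P → Q and Q is false.
By modus tollens, P must be false.

It is not the case that n² > 65


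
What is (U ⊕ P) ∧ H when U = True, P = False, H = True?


U = True, P = False, H = True
Step 1: U ⊕ P = True XOR False = True
Step 2: True ∧ H = True AND True = True
XOR true when exactly one of U,P is true; then AND with H.

True


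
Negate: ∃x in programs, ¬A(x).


Original: ∃x ¬A(x)
Rule: ¬∀→∃, ¬∃→∀, negate predicate.
Negation: ∀x A(x)

∀x A(x)


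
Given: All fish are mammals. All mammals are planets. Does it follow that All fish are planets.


Premise 1: All fish are mammals.
Premise 2: All mammals are planets.
Conclusion: All fish are planets.
Barbara syllogism (AAA-1): All A are B, All B are C → All A are C.
Middle term (mammals) distributed in premise 2.

Valid


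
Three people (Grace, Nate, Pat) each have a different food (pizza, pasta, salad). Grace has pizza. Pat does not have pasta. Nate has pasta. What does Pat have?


From clues:
  Nate → pasta
  Grace → pizza
By elimination, Pat gets the remaining.

salad


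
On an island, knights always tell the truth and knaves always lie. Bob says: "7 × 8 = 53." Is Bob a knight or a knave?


Statement: "7 × 8 = 53."
Actual: 7 × 8 = 56
Claimed: 53
Statement is FALSE → Bob lies → Knave

Knave


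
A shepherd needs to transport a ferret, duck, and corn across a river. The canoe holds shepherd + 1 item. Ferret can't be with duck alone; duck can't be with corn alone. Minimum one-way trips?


1. shepherd+duck → 2. shepherd ← 3. shepherd+ferret → 4. shepherd+duck ← 5. shepherd+corn → 6. shepherd ← 7. shepherd+duck →
Minimum trips = 7

7


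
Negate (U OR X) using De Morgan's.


De Morgan's law: ¬(P ∨ Q) ≡ ¬P ∧ ¬Q
¬(U ∨ X) = ¬U ∧ ¬X

¬U ∧ ¬X


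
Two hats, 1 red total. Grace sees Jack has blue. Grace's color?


Total red = 1, Jack = blue
Red accounted for: 0
Remaining for Grace: 1
Grace's hat is red.

red


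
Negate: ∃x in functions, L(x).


Original: ∃x L(x)
Rule: ¬∀→∃, ¬∃→∀, negate predicate.
Negation: ∀x ¬L(x)

∀x ¬L(x)


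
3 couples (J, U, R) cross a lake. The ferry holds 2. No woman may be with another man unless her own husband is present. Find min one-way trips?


Label couples J, U, R (H = husband, W = wife).
Counting alone: 6 people, the ferry carries 2 and someone must bring it back, so each round trip nets at most +1 on the far side until the last crossing → at least 9 trips. The jealousy constraint makes 9 impossible; the shortest valid schedule has 11:
1. WJ+WU →  (far: WJ,WU; near: HJ,HU,HR,WR)
2. WJ ←       (far: WU; near: HJ,HU,HR,WJ,WR)
3. WJ+WR →  (far: WJ,WU,WR; near: HJ,HU,HR)
4. WJ ←       (far: WU,WR; near: HJ,HU,HR,WJ)
5. HU+HR →  (far: HU,WU,HR,WR; near: HJ,WJ)
6. HU+WU ←  (far: HR,WR; near: HJ,WJ,HU,WU)
7. HJ+HU →  (far: HJ,HU,HR,WR; near: WJ,WU)
8. WR ←       (far: HJ,HU,HR; near: WJ,WU,WR)
9. WJ+WU →  (far: HJ,WJ,HU,WU,HR; near: WR)
10. HR ←      (far: HJ,WJ,HU,WU; near: HR,WR)
11. HR+WR → (far: all six; near: empty)
In every state each wife is either with her husband or with no other man.
Minimum trips = 11

11


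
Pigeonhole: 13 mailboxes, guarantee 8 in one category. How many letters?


Pigeonhole: to guarantee k in one of n categories, need (k-1)×n + 1.
k = 8, n = 13
Minimum = (8-1) × 13 + 1 = 7 × 13 + 1

92


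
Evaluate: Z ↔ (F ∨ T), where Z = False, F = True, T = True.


Z = False, F = True, T = True
Step 1: F ∨ T = True OR True = True
Step 2: Z ↔ (True): true when both sides have same truth value.
Result: False ↔ True = False

False


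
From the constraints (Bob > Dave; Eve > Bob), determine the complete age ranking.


Constraints: Bob > Dave; Eve > Bob
Method: at each step, the next-highest is the one remaining person who never appears on the smaller side of a constraint between remaining people.
  Step 1: remaining {Dave, Bob, Eve}; on the smaller side: {Dave, Bob} → Eve is next (Eve > Bob).
  Step 2: remaining {Dave, Bob}; on the smaller side: {Dave} → Bob is next (Bob > Dave).
  Step 3: only Dave remains → lowest.
Final ranking (highest to lowest):

Eve > Bob > Dave


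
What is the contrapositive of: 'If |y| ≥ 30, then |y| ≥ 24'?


Original: If |y| ≥ 30, then |y| ≥ 24
Contrapositive: If ¬Q, then ¬P
Negate Q: not (|y| ≥ 24)
Negate P: not (|y| ≥ 30)

If not (|y| ≥ 24), then not (|y| ≥ 30).


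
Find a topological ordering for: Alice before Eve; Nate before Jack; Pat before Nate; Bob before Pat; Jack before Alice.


Constraints: Alice before Eve; Nate before Jack; Pat before Nate; Bob before Pat; Jack before Alice
Method: repeatedly schedule the remaining task that has no remaining task required before it.
  Step 1: remaining {Jack, Nate, Alice, Bob, Pat, Eve}; every task except Bob still has a predecessor pending → schedule Bob.
  Step 2: remaining {Jack, Nate, Alice, Pat, Eve}; every task except Pat still has a predecessor pending → schedule Pat.
  Step 3: remaining {Jack, Nate, Alice, Eve}; every task except Nate still has a predecessor pending → schedule Nate.
  Step 4: remaining {Jack, Alice, Eve}; every task except Jack still has a predecessor pending → schedule Jack.
  Step 5: remaining {Alice, Eve}; every task except Alice still has a predecessor pending → schedule Alice.
  Step 6: only Eve remains → schedule Eve.
Resulting order:

Bob → Pat → Nate → Jack → Alice → Eve


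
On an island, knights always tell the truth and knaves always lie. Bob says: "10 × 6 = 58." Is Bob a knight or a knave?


Statement: "10 × 6 = 58."
Actual: 10 × 6 = 60
Claimed: 58
Statement is FALSE → Bob lies → Knave

Knave


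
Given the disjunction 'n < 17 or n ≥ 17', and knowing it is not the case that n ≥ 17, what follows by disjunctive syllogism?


Disjunctive syllogism: P ∨ Q, ¬P ⊢ Q
Disjunction: n < 17 ∨ n ≥ 17
We know it is not the case that n ≥ 17.
By disjunctive syllogism, the other disjunct must be true.

n < 17


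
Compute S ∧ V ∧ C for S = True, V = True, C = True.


S = True, V = True, C = True
Step 1: S ∧ V = True AND True = True
Step 2: (True) ∧ C = (True) AND True = True
AND is true only when ALL operands are true.

True


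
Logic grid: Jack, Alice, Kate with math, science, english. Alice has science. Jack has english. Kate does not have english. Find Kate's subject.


From clues:
  Jack → english
  Alice → science
By elimination, Kate gets the remaining.

math


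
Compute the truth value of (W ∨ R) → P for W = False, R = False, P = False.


W = False, R = False, P = False
Step 1: W ∨ R = False OR False = False
Step 2: (False) → P: false only when antecedent=True and P=False.
Result: True

True


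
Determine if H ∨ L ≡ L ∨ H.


Expression 1: H ∨ L
Expression 2: L ∨ H
Truth table (H L | Expr1 Expr2):
  T T |   T     T
  T F |   T     T
  F T |   T     T
  F F |   F     F
All 4 rows agree, so the expressions are logically equivalent.

Yes


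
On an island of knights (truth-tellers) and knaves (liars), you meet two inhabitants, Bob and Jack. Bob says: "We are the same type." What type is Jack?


Bob says: "We are the same type."
Case 1: Bob is a Knight (truth-teller)
  Statement is true → they ARE the same → Jack is also a Knight
Case 2: Bob is a Knave (liar)
  Statement is false → they are NOT the same → Jack is a Knight
In both cases, Jack is a Knight.

Knight


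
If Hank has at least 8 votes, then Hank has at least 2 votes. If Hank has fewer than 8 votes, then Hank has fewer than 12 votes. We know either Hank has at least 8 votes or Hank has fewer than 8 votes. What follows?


Constructive dilemma: (P → Q) ∧ (R → S), P ∨ R ⊢ Q ∨ S
Premise 1: Hank has at least 8 votes → Hank has at least 2 votes
Premise 2: Hank has fewer than 8 votes → Hank has fewer than 12 votes
Premise 3: Hank has at least 8 votes ∨ Hank has fewer than 8 votes
Case 1: Assuming Hank has at least 8 votes, then by Premise 1, Hank has at least 2 votes.
Case 2: Assuming Hank has fewer than 8 votes, then by Premise 2, Hank has fewer than 12 votes.
Since one of Hank has at least 8 votes or Hank has fewer than 8 votes must hold, we get Hank has at least 2 votes or Hank has fewer than 12 votes.

Hank has at least 2 votes or Hank has fewer than 12 votes.


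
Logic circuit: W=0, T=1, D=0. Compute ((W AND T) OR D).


W AND T = 0&1 = 0
0 OR 0 = 0

0


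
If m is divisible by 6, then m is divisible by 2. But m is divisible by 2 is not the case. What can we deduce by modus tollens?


Modus tollens: P → Q, ¬Q ⊢ ¬P
P: m is divisible by 6
Q: m is divisible by 2
We have P → Q and Q is false.
By modus tollens, P must be false.

It is not the case that m is divisible by 6


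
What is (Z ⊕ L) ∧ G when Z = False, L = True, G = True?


Z = False, L = True, G = True
Step 1: Z ⊕ L = False XOR True = True
Step 2: True ∧ G = True AND True = True
XOR true when exactly one of Z,L is true; then AND with G.

True


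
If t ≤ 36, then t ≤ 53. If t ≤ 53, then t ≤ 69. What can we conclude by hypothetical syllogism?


Hypothetical syllogism: P → Q, Q → R ⊢ P → R
Premise 1: t ≤ 36 → t ≤ 53
Premise 2: t ≤ 53 → t ≤ 69
Chain the implications: the middle term (t ≤ 53) links the two.
Conclusion: If t ≤ 36, then t ≤ 69.

If t ≤ 36, then t ≤ 69.


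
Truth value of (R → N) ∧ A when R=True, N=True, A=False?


R = True, N = True, A = False
Expression: (R → N) ∧ A
Step 1: R → N = True → True (false only if R=True, N=False) = True
Step 2: (True) ∧ A = True AND False = False

False


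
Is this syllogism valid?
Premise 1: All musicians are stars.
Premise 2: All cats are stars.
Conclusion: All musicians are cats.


Premise 1: All musicians are stars.
Premise 2: All cats are stars.
Conclusion: All musicians are cats.
Fallacy: undistributed middle. stars is predicate in both.
Counterexample: musicians and cats could be disjoint subsets of stars.

Invalid


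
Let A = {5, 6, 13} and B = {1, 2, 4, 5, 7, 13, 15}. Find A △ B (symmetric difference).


A = {5, 6, 13}
B = {1, 2, 4, 5, 7, 13, 15}
Operation: symmetric difference
In A only: [6], in B only: [1, 2, 4, 7, 15]

{1, 2, 4, 6, 7, 15}


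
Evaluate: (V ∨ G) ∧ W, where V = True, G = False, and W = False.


V = True, G = False, W = False
Step 1: V ∨ G = True OR False = True
Step 2: True ∧ W = True AND False = False
OR is true when at least one operand is true; AND requires both.

False


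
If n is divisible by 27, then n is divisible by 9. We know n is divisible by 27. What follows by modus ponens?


Modus ponens: P → Q, P ⊢ Q
P: n is divisible by 27
Q: n is divisible by 9
We have P → Q and P is true.
By modus ponens, Q must be true.

n is divisible by 9


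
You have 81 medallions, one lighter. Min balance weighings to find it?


Each weighing has 3 outcomes (left heavy / balance / right heavy), so k weighings distinguish at most 3^k cases; splitting into three near-equal groups achieves this.
Need 3^k ≥ 81: 3^3 = 27 < 81 ≤ 3^4 = 81
k = ⌈log₃(81)⌉ = 4

4


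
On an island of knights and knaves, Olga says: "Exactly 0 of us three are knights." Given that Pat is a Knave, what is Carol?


Olga claims exactly 0 knights among Olga, Pat, Carol.
Given: Pat is a Knave.

Case 1: Olga is a Knight (tells truth)
  Then exactly 0 of the three are knights.
  Counting Olga, Pat: 1 knight(s) so far. Need -1 more → impossible.
Case 2: Olga is a Knave (lies)
  Then the count is NOT 0.
  If Carol = Knave, count = 0 = 0 → claim would be true, contradicts lie.
  If Carol = Knight, count = 1 ≠ 0 → lie confirmed ✓

Carol is a Knight.

Knight


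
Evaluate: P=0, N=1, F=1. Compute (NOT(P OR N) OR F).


P OR N = 1
NOT(1) = 0
0 OR 1 = 1

1


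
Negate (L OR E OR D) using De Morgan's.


De Morgan's law: ¬(P ∨ Q ∨ R) ≡ ¬P ∧ ¬Q ∧ ¬R
¬(L ∨ E ∨ D) = ¬L ∧ ¬E ∧ ¬D

¬L ∧ ¬E ∧ ¬D


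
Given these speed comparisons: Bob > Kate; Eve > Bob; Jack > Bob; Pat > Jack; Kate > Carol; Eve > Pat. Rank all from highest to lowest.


Constraints: Bob > Kate; Eve > Bob; Jack > Bob; Pat > Jack; Kate > Carol; Eve > Pat
Method: at each step, the next-highest is the one remaining person who never appears on the smaller side of a constraint between remaining people.
  Step 1: remaining {Pat, Kate, Eve, Carol, Jack, Bob}; on the smaller side: {Pat, Kate, Carol, Jack, Bob} → Eve is next (Eve > Bob; Eve > Pat).
  Step 2: remaining {Pat, Kate, Carol, Jack, Bob}; on the smaller side: {Kate, Carol, Jack, Bob} → Pat is next (Pat > Jack).
  Step 3: remaining {Kate, Carol, Jack, Bob}; on the smaller side: {Kate, Carol, Bob} → Jack is next (Jack > Bob).
  Step 4: remaining {Kate, Carol, Bob}; on the smaller side: {Kate, Carol} → Bob is next (Bob > Kate).
  Step 5: remaining {Kate, Carol}; on the smaller side: {Carol} → Kate is next (Kate > Carol).
  Step 6: only Carol remains → lowest.
Final ranking (highest to lowest):

Eve > Pat > Jack > Bob > Kate > Carol


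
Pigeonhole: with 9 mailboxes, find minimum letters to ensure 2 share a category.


Pigeonhole: to guarantee k in one of n categories, need (k-1)×n + 1.
k = 2, n = 9
Minimum = (2-1) × 9 + 1 = 1 × 9 + 1

10


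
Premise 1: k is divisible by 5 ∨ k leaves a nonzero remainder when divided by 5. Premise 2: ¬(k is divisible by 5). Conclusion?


Disjunctive syllogism: P ∨ Q, ¬P ⊢ Q
Disjunction: k is divisible by 5 ∨ k leaves a nonzero remainder when divided by 5
We know it is not the case that k is divisible by 5.
By disjunctive syllogism, the other disjunct must be true.

k leaves a nonzero remainder when divided by 5


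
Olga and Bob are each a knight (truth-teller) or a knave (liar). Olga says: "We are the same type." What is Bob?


Olga says: "We are the same type."
Case 1: Olga is a Knight (truth-teller)
  Statement is true → they ARE the same → Bob is also a Knight
Case 2: Olga is a Knave (liar)
  Statement is false → they are NOT the same → Bob is a Knight
In both cases, Bob is a Knight.

Knight


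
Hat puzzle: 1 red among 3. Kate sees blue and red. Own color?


Total red = 1, seen red = 1
Own red = 1 - 1 = 0
Kate's hat is blue.

blue


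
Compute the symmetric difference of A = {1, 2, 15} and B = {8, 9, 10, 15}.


A = {1, 2, 15}
B = {8, 9, 10, 15}
Operation: symmetric difference
In A only: [1, 2], in B only: [8, 9, 10]

{1, 2, 8, 9, 10}


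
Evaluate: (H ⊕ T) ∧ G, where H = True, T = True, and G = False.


H = True, T = True, G = False
Step 1: H ⊕ T = True XOR True = False
Step 2: False ∧ G = False AND False = False
XOR true when exactly one of H,T is true; then AND with G.

False


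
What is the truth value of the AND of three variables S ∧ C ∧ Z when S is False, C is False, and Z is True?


S = False, C = False, Z = True
Step 1: S ∧ C = False AND False = False
Step 2: (False) ∧ Z = (False) AND True = False
AND is true only when ALL operands are true.

False


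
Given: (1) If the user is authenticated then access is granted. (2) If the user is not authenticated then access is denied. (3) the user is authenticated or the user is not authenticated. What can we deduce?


Constructive dilemma: (P → Q) ∧ (R → S), P ∨ R ⊢ Q ∨ S
Premise 1: the user is authenticated → access is granted
Premise 2: the user is not authenticated → access is denied
Premise 3: the user is authenticated ∨ the user is not authenticated
Case 1: Assuming the user is authenticated, then by Premise 1, access is granted.
Case 2: Assuming the user is not authenticated, then by Premise 2, access is denied.
Since one of the user is authenticated or the user is not authenticated must hold, we get access is granted or access is denied.

Access is granted or access is denied.


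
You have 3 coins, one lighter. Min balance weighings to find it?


Each weighing has 3 outcomes (left heavy / balance / right heavy), so k weighings distinguish at most 3^k cases; splitting into three near-equal groups achieves this.
Need 3^k ≥ 3: 3^0 = 1 < 3 ≤ 3^1 = 3
k = ⌈log₃(3)⌉ = 1

1


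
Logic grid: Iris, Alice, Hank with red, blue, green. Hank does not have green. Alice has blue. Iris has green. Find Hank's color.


From clues:
  Alice → blue
  Iris → green
By elimination, Hank gets the remaining.

red


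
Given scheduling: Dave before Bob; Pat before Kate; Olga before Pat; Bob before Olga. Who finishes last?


Constraints: Dave before Bob; Pat before Kate; Olga before Pat; Bob before Olga
The last task can have nothing scheduled after it, so it must never appear on the left of a 'before'.
Tasks appearing before some other task: Dave, Pat, Olga, Bob.
The only task not in that list is Kate → it is last.

Kate


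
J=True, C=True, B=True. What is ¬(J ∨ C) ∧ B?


J = True, C = True, B = True
Expression: ¬(J ∨ C) ∧ B
Step 1: J ∨ C = True OR True = True
Step 2: ¬(J ∨ C) = NOT True = False
Step 3: (False) ∧ B = False AND True = False

False


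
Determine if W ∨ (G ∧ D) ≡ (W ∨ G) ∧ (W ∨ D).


Expression 1: W ∨ (G ∧ D)
Expression 2: (W ∨ G) ∧ (W ∨ D)
Truth table (W G D | Expr1 Expr2):
  T T T |   T     T
  T T F |   T     T
  T F T |   T     T
  T F F |   T     T
  F T T |   T     T
  F T F |   F     F
  F F T |   F     F
  F F F |   F     F
All 8 rows agree, so the expressions are logically equivalent.

Yes


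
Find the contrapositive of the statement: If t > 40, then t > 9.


Original: If t > 40, then t > 9
Contrapositive: If ¬Q, then ¬P
Negate Q: not (t > 9)
Negate P: not (t > 40)

If not (t > 9), then not (t > 40).


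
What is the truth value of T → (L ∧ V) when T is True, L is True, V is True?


T = True, L = True, V = True
Step 1: L ∧ V = True AND True = True
Step 2: T → (True): false only when T=True and consequent=False.
Result: True

True


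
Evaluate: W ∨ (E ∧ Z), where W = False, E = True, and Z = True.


W = False, E = True, Z = True
Step 1: E ∧ Z = True AND True = True
Step 2: W ∨ True = False OR True = True
AND evaluated first (higher precedence); then OR applied.

True


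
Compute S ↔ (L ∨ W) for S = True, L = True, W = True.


S = True, L = True, W = True
Step 1: L ∨ W = True OR True = True
Step 2: S ↔ (True): true when both sides have same truth value.
Result: True ↔ True = True

True


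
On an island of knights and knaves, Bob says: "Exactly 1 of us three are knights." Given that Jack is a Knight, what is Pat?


Bob claims exactly 1 knights among Bob, Jack, Pat.
Given: Jack is a Knight.

Case 1: Bob is a Knight (tells truth)
  Then exactly 1 of the three are knights.
  Counting Bob, Jack: 2 knight(s) so far. Need -1 more → impossible.
Case 2: Bob is a Knave (lies)
  Then the count is NOT 1.
  If Pat = Knave, count = 1 = 1 → claim would be true, contradicts lie.
  If Pat = Knight, count = 2 ≠ 1 → lie confirmed ✓

Pat is a Knight.

Knight


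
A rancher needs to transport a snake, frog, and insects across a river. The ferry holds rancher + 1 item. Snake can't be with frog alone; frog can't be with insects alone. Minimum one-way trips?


1. rancher+frog → 2. rancher ← 3. rancher+snake → 4. rancher+frog ← 5. rancher+insects → 6. rancher ← 7. rancher+frog →
Minimum trips = 7

7


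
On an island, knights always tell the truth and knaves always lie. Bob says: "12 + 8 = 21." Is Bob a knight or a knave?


Statement: "12 + 8 = 21."
Actual: 12 + 8 = 20
Claimed: 21
Statement is FALSE → Bob lies → Knave

Knave


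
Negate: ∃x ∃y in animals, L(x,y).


Original: ∃x ∃y L(x,y)
Rule: ¬∀→∃, ¬∃→∀, negate predicate.
Negation: ∀x ∀y ¬L(x,y)

∀x ∀y ¬L(x,y)


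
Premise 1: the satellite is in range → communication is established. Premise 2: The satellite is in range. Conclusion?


Modus ponens: P → Q, P ⊢ Q
P: the satellite is in range
Q: communication is established
We have P → Q and P is true.
By modus ponens, Q must be true.

Communication is established


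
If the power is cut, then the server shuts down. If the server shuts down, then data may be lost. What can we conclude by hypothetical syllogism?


Hypothetical syllogism: P → Q, Q → R ⊢ P → R
Premise 1: the power is cut → the server shuts down
Premise 2: the server shuts down → data may be lost
Chain the implications: the middle term (the server shuts down) links the two.
Conclusion: If the power is cut, then data may be lost.

If the power is cut, then data may be lost.


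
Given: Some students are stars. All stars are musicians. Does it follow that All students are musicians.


Premise 1: Some students are stars.
Premise 2: All stars are musicians.
Conclusion: All students are musicians.
Fallacy: illicit minor. The minor term (students) is distributed in the conclusion ('All students ...') but undistributed in its premise ('Some students are stars' doesn't cover all students).
Only 'Some students are musicians' follows, not 'All'.

Invalid


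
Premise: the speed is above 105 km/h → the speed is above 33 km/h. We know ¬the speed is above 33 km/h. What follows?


Modus tollens: P → Q, ¬Q ⊢ ¬P
P: the speed is above 105 km/h
Q: the speed is above 33 km/h
We have P → Q and Q is false.
By modus tollens, P must be false.

It is not the case that the speed is above 105 km/h


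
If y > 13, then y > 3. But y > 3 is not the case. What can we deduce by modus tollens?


Modus tollens: P → Q, ¬Q ⊢ ¬P
P: y > 13
Q: y > 3
We have P → Q and Q is false.
By modus tollens, P must be false.

It is not the case that y > 13
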